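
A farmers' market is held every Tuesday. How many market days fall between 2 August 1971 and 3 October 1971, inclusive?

2 August 1971 is a Monday.
That's 63 days from start to end, counting both.
63 = 7 × 9, so the span is exactly 9 full weeks.
Each full week contributes one Tuesday: 9 so far.
Total: 9.

9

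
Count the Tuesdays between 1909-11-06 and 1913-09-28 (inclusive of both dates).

1909-11-06 is a Saturday.
From 1909-11-06 to 1913-09-28 is 1423 days inclusive.
1423 = 7 × 203 + 2, so there are 203 full weeks plus 2 extra days.
Each full week contributes one Tuesday: 203 so far.
The 2 extra days are Sat, Sun — none qualify.
Total: 203 + 0 = 203.

203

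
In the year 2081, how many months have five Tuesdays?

A month has five Tuesdays exactly when Tuesday falls within its first (length − 28) days.
Jan: 31 days, starts Wed → 5 of Wed, Thu, Fri
Feb: 28 days, starts Sat → 5 of (none)
Mar: 31 days, starts Sat → 5 of Sat, Sun, Mon
Apr: 30 days, starts Tue → 5 of Tue, Wed ✓
May: 31 days, starts Thu → 5 of Thu, Fri, Sat
Jun: 30 days, starts Sun → 5 of Sun, Mon
Jul: 31 days, starts Tue → 5 of Tue, Wed, Thu ✓
Aug: 31 days, starts Fri → 5 of Fri, Sat, Sun
Sep: 30 days, starts Mon → 5 of Mon, Tue ✓
Oct: 31 days, starts Wed → 5 of Wed, Thu, Fri
Nov: 30 days, starts Sat → 5 of Sat, Sun
Dec: 31 days, starts Mon → 5 of Mon, Tue, Wed ✓
Months with five Tuesdays: Apr, Jul, Sep, Dec.

4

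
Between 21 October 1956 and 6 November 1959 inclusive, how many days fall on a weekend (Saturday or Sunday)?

317

21 October 1956 is a Sunday.
From 21 October 1956 to 6 November 1959 is 1112 days inclusive.
1112 = 7 × 158 + 6, so there are 158 full weeks plus 6 extra days.
Each full week contributes 2 weekend days (Sat, Sun): 158 × 2 = 316.
The 6 extra days are Sun, Mon, Tue, Wed, Thu, Fri — 1 of them qualifies.
Total: 316 + 1 = 317.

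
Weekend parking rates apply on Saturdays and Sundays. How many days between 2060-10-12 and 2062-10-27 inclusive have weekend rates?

2060-10-12 is a Tuesday.
From 2060-10-12 to 2062-10-27 is 746 days inclusive.
746 = 7 × 106 + 4, so there are 106 full weeks plus 4 extra days.
Each full week contributes 2 weekend days (Sat, Sun): 106 × 2 = 212.
The 4 extra days are Tuesday, Wednesday, Thursday, Friday — none qualify.
Total: 212 + 0 = 212.

212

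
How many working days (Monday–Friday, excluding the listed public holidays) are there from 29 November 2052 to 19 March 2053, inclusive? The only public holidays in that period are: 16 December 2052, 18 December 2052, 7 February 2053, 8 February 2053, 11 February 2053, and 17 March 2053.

29 November 2052 is a Friday.
From 29 November 2052 to 19 March 2053 is 111 days inclusive.
111 = 7 × 15 + 6, so there are 15 full weeks plus 6 extra days.
Each full week contributes 5 weekdays (Mon–Fri): 15 × 5 = 75.
The 6 extra days are Fri, Sat, Sun, Mon, Tue, Wed — 4 of them qualify.
Total: 75 + 4 = 79.
Holidays: 16 December 2052 (Mon); 18 December 2052 (Wed); 7 February 2053 (Fri); 8 February 2053 (Sat); 11 February 2053 (Tue); 17 March 2053 (Mon).
5 of the 6 holidays fall on weekdays; the rest are weekends and were already excluded.
Business days: 79 − 5 = 74.

74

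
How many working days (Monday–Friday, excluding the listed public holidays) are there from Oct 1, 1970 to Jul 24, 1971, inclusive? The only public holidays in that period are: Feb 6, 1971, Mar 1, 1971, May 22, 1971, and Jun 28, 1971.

210

Oct 1, 1970 is a Thursday.
That's 297 days from start to end, counting both.
297 = 7 × 42 + 3, so there are 42 full weeks plus 3 extra days.
Each full week contributes 5 weekdays (Mon–Fri): 42 × 5 = 210.
The 3 extra days are Thursday, Friday, Saturday — 2 of them qualify.
Total: 210 + 2 = 212.
Holidays: Feb 6, 1971 (Sat); Mar 1, 1971 (Mon); May 22, 1971 (Sat); Jun 28, 1971 (Mon).
2 of the 4 holidays fall on weekdays; the rest are weekends and were already excluded.
Business days: 212 − 2 = 210.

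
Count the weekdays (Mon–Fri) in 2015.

Jan 1, 2015 is a Thursday.
That's 365 days from start to end, counting both.
365 = 7 × 52 + 1, so there are 52 full weeks plus 1 extra day.
Each full week contributes 5 weekdays (Mon–Fri): 52 × 5 = 260.
The 1 extra day is Thu — 1 of them qualifies.
Total: 260 + 1 = 261.

261 weekdays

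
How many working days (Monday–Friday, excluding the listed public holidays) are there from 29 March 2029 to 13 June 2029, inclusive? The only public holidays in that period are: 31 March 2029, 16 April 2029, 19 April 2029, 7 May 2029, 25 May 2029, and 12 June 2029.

50

29 March 2029 is a Thursday.
That's 77 days from start to end, counting both.
77 = 7 × 11, so the span is exactly 11 full weeks.
Each full week contributes 5 weekdays (Mon–Fri): 11 × 5 = 55.
Total: 55.
Holidays: 31 March 2029 (Sat); 16 April 2029 (Mon); 19 April 2029 (Thu); 7 May 2029 (Mon); 25 May 2029 (Fri); 12 June 2029 (Tue).
5 of the 6 holidays fall on weekdays; the rest are weekends and were already excluded.
Business days: 55 − 5 = 50.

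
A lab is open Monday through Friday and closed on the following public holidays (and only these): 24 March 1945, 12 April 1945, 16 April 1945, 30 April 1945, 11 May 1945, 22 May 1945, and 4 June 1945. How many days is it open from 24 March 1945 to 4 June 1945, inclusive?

45

24 March 1945 is a Saturday.
That's 73 days from start to end, counting both.
73 = 7 × 10 + 3, so there are 10 full weeks plus 3 extra days.
Each full week contributes 5 weekdays (Mon–Fri): 10 × 5 = 50.
The 3 extra days are Saturday, Sunday, Monday — 1 of them qualifies.
Total: 50 + 1 = 51.
Holidays: 24 March 1945 (Sat); 12 April 1945 (Thu); 16 April 1945 (Mon); 30 April 1945 (Mon); 11 May 1945 (Fri); 22 May 1945 (Tue); 4 June 1945 (Mon).
6 of the 7 holidays fall on weekdays; the rest are weekends and were already excluded.
Business days: 51 − 6 = 45.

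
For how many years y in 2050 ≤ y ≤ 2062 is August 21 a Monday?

3

Day of week of August 21 in each year:
2050: Sun, 2051: Mon ✓, 2052: Wed, 2053: Thu, 2054: Fri, 2055: Sat, 2056: Mon ✓, 2057: Tue, 2058: Wed, 2059: Thu, 2060: Sat, 2061: Sun, 2062: Mon ✓
Mondays: 2051, 2056, 2062.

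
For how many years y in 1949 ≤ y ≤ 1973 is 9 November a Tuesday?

3

Day of week of November 9 in each year:
1949: Wed, 1950: Thu, 1951: Fri, 1952: Sun, 1953: Mon, 1954: Tue ✓, 1955: Wed, 1956: Fri, 1957: Sat, 1958: Sun, 1959: Mon, 1960: Wed, 1961: Thu, 1962: Fri, 1963: Sat, 1964: Mon, 1965: Tue ✓, 1966: Wed, 1967: Thu, 1968: Sat, 1969: Sun, 1970: Mon, 1971: Tue ✓, 1972: Thu, 1973: Fri
Tuesdays: 1954, 1965, 1971.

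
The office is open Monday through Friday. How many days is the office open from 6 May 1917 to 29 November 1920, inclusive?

931

6 May 1917 is a Sunday.
That's 1304 days from start to end, counting both.
1304 = 7 × 186 + 2, so there are 186 full weeks plus 2 extra days.
Each full week contributes 5 weekdays (Mon–Fri): 186 × 5 = 930.
The 2 extra days are Sunday, Monday — 1 of them qualifies.
Total: 930 + 1 = 931.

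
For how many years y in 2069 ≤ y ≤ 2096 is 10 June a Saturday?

4

Day of week of June 10 in each year:
2069: Mon, 2070: Tue, 2071: Wed, 2072: Fri, 2073: Sat ✓, 2074: Sun, 2075: Mon, 2076: Wed, 2077: Thu, 2078: Fri, 2079: Sat ✓, 2080: Mon, 2081: Tue, 2082: Wed, 2083: Thu, 2084: Sat ✓, 2085: Sun, 2086: Mon, 2087: Tue, 2088: Thu, 2089: Fri, 2090: Sat ✓, 2091: Sun, 2092: Tue, 2093: Wed, 2094: Thu, 2095: Fri, 2096: Sun
Saturdays: 2073, 2079, 2084, 2090.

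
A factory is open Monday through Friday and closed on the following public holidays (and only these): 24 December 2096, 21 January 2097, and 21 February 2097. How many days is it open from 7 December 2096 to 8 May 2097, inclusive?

7 December 2096 is a Friday.
From 7 December 2096 to 8 May 2097 is 153 days inclusive.
153 = 7 × 21 + 6, so there are 21 full weeks plus 6 extra days.
Each full week contributes 5 weekdays (Mon–Fri): 21 × 5 = 105.
The 6 extra days are Fri, Sat, Sun, Mon, Tue, Wed — 4 of them qualify.
Total: 105 + 4 = 109.
Holidays: 24 December 2096 (Mon); 21 January 2097 (Mon); 21 February 2097 (Thu).
All 3 holidays fall on weekdays, so subtract 3.
Business days: 109 − 3 = 106.

106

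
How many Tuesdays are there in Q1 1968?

1 January 1968 is a Monday.
That's 91 days from start to end, counting both.
91 = 7 × 13, so the span is exactly 13 full weeks.
Each full week contributes one Tuesday: 13 so far.

13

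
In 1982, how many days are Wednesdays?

52

1982-01-01 is a Friday.
From 1982-01-01 to 1982-12-31 is 365 days inclusive.
365 = 7 × 52 + 1, so there are 52 full weeks plus 1 extra day.
Each full week contributes one Wednesday: 52 so far.
The 1 extra day is Fri — none qualify.
Total: 52 + 0 = 52.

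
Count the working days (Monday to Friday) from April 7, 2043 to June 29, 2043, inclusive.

60 weekdays

April 7, 2043 is a Tuesday.
That's 84 days from start to end, counting both.
84 = 7 × 12, so the span is exactly 12 full weeks.
Each full week contributes 5 weekdays (Mon–Fri): 12 × 5 = 60.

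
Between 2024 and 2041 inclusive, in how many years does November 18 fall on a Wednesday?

2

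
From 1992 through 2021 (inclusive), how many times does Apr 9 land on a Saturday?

Day of week of April 9 in each year:
1992: Thu, 1993: Fri, 1994: Sat ✓, 1995: Sun, 1996: Tue, 1997: Wed, 1998: Thu, 1999: Fri, 2000: Sun, 2001: Mon, 2002: Tue, 2003: Wed, 2004: Fri, 2005: Sat ✓, 2006: Sun, 2007: Mon, 2008: Wed, 2009: Thu, 2010: Fri, 2011: Sat ✓, 2012: Mon, 2013: Tue, 2014: Wed, 2015: Thu, 2016: Sat ✓, 2017: Sun, 2018: Mon, 2019: Tue, 2020: Thu, 2021: Fri
Saturdays: 1994, 2005, 2011, 2016.

4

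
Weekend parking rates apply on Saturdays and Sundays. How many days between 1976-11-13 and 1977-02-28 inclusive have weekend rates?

1976-11-13 is a Saturday.
From 1976-11-13 to 1977-02-28 is 108 days inclusive.
108 = 7 × 15 + 3, so there are 15 full weeks plus 3 extra days.
Each full week contributes 2 weekend days (Sat, Sun): 15 × 2 = 30.
The 3 extra days are Sat, Sun, Mon — 2 of them qualify.
Total: 30 + 2 = 32.

32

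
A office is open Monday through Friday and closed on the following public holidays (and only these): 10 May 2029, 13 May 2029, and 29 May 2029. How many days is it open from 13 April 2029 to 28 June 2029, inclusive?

53

13 April 2029 is a Friday.
From 13 April 2029 to 28 June 2029 is 77 days inclusive.
77 = 7 × 11, so the span is exactly 11 full weeks.
Each full week contributes 5 weekdays (Mon–Fri): 11 × 5 = 55.
Holidays: 10 May 2029 (Thu); 13 May 2029 (Sun); 29 May 2029 (Tue).
2 of the 3 holidays fall on weekdays; the rest are weekends and were already excluded.
Business days: 55 − 2 = 53.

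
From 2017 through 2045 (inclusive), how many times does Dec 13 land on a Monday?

4

Day of week of December 13 in each year:
2017: Wed, 2018: Thu, 2019: Fri, 2020: Sun, 2021: Mon ✓, 2022: Tue, 2023: Wed, 2024: Fri, 2025: Sat, 2026: Sun, 2027: Mon ✓, 2028: Wed, 2029: Thu, 2030: Fri, 2031: Sat, 2032: Mon ✓, 2033: Tue, 2034: Wed, 2035: Thu, 2036: Sat, 2037: Sun, 2038: Mon ✓, 2039: Tue, 2040: Thu, 2041: Fri, 2042: Sat, 2043: Sun, 2044: Tue, 2045: Wed
Mondays: 2021, 2027, 2032, 2038.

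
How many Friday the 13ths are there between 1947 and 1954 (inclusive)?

Friday-the-13ths by year:
1947: Jun
1948: Feb, Aug
1949: May
1950: Jan, Oct
1951: Apr, Jul
1952: Jun
1953: Feb, Mar, Nov
1954: Aug

13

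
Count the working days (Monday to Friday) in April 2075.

22 weekdays

2075-04-01 is a Monday.
That's 30 days from start to end, counting both.
30 = 7 × 4 + 2, so there are 4 full weeks plus 2 extra days.
Each full week contributes 5 weekdays (Mon–Fri): 4 × 5 = 20.
The 2 extra days are Monday, Tuesday — 2 of them qualify.
Total: 20 + 2 = 22.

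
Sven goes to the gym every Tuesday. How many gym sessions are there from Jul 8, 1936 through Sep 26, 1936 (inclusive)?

11

Jul 8, 1936 is a Wednesday.
The range spans 81 days (inclusive of both endpoints).
81 = 7 × 11 + 4, so there are 11 full weeks plus 4 extra days.
Each full week contributes one Tuesday: 11 so far.
The 4 extra days are Wednesday, Thursday, Friday, Saturday — none qualify.
Total: 11 + 0 = 11.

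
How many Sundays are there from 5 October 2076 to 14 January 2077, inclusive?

14

5 October 2076 is a Monday.
That's 102 days from start to end, counting both.
102 = 7 × 14 + 4, so there are 14 full weeks plus 4 extra days.
Each full week contributes one Sunday: 14 so far.
The 4 extra days are Mon, Tue, Wed, Thu — none qualify.
Total: 14 + 0 = 14.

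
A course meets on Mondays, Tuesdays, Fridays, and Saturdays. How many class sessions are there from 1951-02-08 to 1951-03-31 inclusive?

1951-02-08 is a Thursday.
From 1951-02-08 to 1951-03-31 is 52 days inclusive.
52 = 7 × 7 + 3, so there are 7 full weeks plus 3 extra days.
Each full week contributes 4 days from the set (Mon, Tue, Fri, Sat): 7 × 4 = 28.
The 3 extra days are Thursday, Friday, Saturday — 2 of them qualify.
Total: 28 + 2 = 30.

30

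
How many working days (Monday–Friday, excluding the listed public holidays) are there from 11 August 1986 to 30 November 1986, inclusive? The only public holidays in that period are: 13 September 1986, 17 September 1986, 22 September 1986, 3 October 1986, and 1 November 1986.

77

11 August 1986 is a Monday.
That's 112 days from start to end, counting both.
112 = 7 × 16, so the span is exactly 16 full weeks.
Each full week contributes 5 weekdays (Mon–Fri): 16 × 5 = 80.
Total: 80.
Holidays: 13 September 1986 (Sat); 17 September 1986 (Wed); 22 September 1986 (Mon); 3 October 1986 (Fri); 1 November 1986 (Sat).
3 of the 5 holidays fall on weekdays; the rest are weekends and were already excluded.
Business days: 80 − 3 = 77.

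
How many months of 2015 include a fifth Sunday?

4

A month has five Sundays exactly when Sunday falls within its first (length − 28) days.
Jan: 31 days, starts Thu → 5 of Thu, Fri, Sat
Feb: 28 days, starts Sun → 5 of (none)
Mar: 31 days, starts Sun → 5 of Sun, Mon, Tue ✓
Apr: 30 days, starts Wed → 5 of Wed, Thu
May: 31 days, starts Fri → 5 of Fri, Sat, Sun ✓
Jun: 30 days, starts Mon → 5 of Mon, Tue
Jul: 31 days, starts Wed → 5 of Wed, Thu, Fri
Aug: 31 days, starts Sat → 5 of Sat, Sun, Mon ✓
Sep: 30 days, starts Tue → 5 of Tue, Wed
Oct: 31 days, starts Thu → 5 of Thu, Fri, Sat
Nov: 30 days, starts Sun → 5 of Sun, Mon ✓
Dec: 31 days, starts Tue → 5 of Tue, Wed, Thu
Months with five Sundays: Mar, May, Aug, Nov.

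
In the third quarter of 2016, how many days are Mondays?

13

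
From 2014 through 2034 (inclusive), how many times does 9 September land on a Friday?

Day of week of September 9 in each year:
2014: Tue, 2015: Wed, 2016: Fri ✓, 2017: Sat, 2018: Sun, 2019: Mon, 2020: Wed, 2021: Thu, 2022: Fri ✓, 2023: Sat, 2024: Mon, 2025: Tue, 2026: Wed, 2027: Thu, 2028: Sat, 2029: Sun, 2030: Mon, 2031: Tue, 2032: Thu, 2033: Fri ✓, 2034: Sat
Fridays: 2016, 2022, 2033.

3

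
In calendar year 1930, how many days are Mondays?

52

Jan 1, 1930 is a Wednesday.
That's 365 days from start to end, counting both.
365 = 7 × 52 + 1, so there are 52 full weeks plus 1 extra day.
Each full week contributes one Monday: 52 so far.
The 1 extra day is Wed — none qualify.
Total: 52 + 0 = 52.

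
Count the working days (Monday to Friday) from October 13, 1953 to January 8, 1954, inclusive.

64

October 13, 1953 is a Tuesday.
The range spans 88 days (inclusive of both endpoints).
88 = 7 × 12 + 4, so there are 12 full weeks plus 4 extra days.
Each full week contributes 5 weekdays (Mon–Fri): 12 × 5 = 60.
The 4 extra days are Tue, Wed, Thu, Fri — 4 of them qualify.
Total: 60 + 4 = 64.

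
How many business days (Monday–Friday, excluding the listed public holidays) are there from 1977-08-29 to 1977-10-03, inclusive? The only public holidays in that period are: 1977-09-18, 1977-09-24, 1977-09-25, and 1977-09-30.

1977-08-29 is a Monday.
That's 36 days from start to end, counting both.
36 = 7 × 5 + 1, so there are 5 full weeks plus 1 extra day.
Each full week contributes 5 weekdays (Mon–Fri): 5 × 5 = 25.
The 1 extra day is Monday — 1 of them qualifies.
Total: 25 + 1 = 26.
Holidays: 1977-09-18 (Sun); 1977-09-24 (Sat); 1977-09-25 (Sun); 1977-09-30 (Fri).
1 of the 4 holidays fall on weekdays; the rest are weekends and were already excluded.
Business days: 26 − 1 = 25.

25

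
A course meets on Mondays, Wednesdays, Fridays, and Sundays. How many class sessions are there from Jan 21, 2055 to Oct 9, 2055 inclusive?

Jan 21, 2055 is a Thursday.
That's 262 days from start to end, counting both.
262 = 7 × 37 + 3, so there are 37 full weeks plus 3 extra days.
Each full week contributes 4 days from the set (Mon, Wed, Fri, Sun): 37 × 4 = 148.
The 3 extra days are Thu, Fri, Sat — 1 of them qualifies.
Total: 148 + 1 = 149.

149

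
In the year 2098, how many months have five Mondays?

4

A month has five Mondays exactly when Monday falls within its first (length − 28) days.
Jan: 31 days, starts Wed → 5 of Wed, Thu, Fri
Feb: 28 days, starts Sat → 5 of (none)
Mar: 31 days, starts Sat → 5 of Sat, Sun, Mon ✓
Apr: 30 days, starts Tue → 5 of Tue, Wed
May: 31 days, starts Thu → 5 of Thu, Fri, Sat
Jun: 30 days, starts Sun → 5 of Sun, Mon ✓
Jul: 31 days, starts Tue → 5 of Tue, Wed, Thu
Aug: 31 days, starts Fri → 5 of Fri, Sat, Sun
Sep: 30 days, starts Mon → 5 of Mon, Tue ✓
Oct: 31 days, starts Wed → 5 of Wed, Thu, Fri
Nov: 30 days, starts Sat → 5 of Sat, Sun
Dec: 31 days, starts Mon → 5 of Mon, Tue, Wed ✓
Months with five Mondays: Mar, Jun, Sep, Dec.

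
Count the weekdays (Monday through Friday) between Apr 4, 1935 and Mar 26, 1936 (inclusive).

Apr 4, 1935 is a Thursday.
From Apr 4, 1935 to Mar 26, 1936 is 358 days inclusive.
358 = 7 × 51 + 1, so there are 51 full weeks plus 1 extra day.
Each full week contributes 5 weekdays (Mon–Fri): 51 × 5 = 255.
The 1 extra day is Thu — 1 of them qualifies.
Total: 255 + 1 = 256.

256 weekdays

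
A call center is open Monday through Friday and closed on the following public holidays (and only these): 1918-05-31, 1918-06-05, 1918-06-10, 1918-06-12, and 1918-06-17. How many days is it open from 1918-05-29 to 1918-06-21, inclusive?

1918-05-29 is a Wednesday.
The range spans 24 days (inclusive of both endpoints).
24 = 7 × 3 + 3, so there are 3 full weeks plus 3 extra days.
Each full week contributes 5 weekdays (Mon–Fri): 3 × 5 = 15.
The 3 extra days are Wed, Thu, Fri — 3 of them qualify.
Total: 15 + 3 = 18.
Holidays: 1918-05-31 (Fri); 1918-06-05 (Wed); 1918-06-10 (Mon); 1918-06-12 (Wed); 1918-06-17 (Mon).
All 5 holidays fall on weekdays, so subtract 5.
Business days: 18 − 5 = 13.

13 business days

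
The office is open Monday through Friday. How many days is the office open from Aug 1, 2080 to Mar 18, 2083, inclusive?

Aug 1, 2080 is a Thursday.
That's 960 days from start to end, counting both.
960 = 7 × 137 + 1, so there are 137 full weeks plus 1 extra day.
Each full week contributes 5 weekdays (Mon–Fri): 137 × 5 = 685.
The 1 extra day is Thursday — 1 of them qualifies.
Total: 685 + 1 = 686.

686 weekdays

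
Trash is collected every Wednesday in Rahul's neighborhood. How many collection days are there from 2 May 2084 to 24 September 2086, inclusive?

2 May 2084 is a Tuesday.
The range spans 876 days (inclusive of both endpoints).
876 = 7 × 125 + 1, so there are 125 full weeks plus 1 extra day.
Each full week contributes one Wednesday: 125 so far.
The 1 extra day is Tue — none qualify.
Total: 125 + 0 = 125.

125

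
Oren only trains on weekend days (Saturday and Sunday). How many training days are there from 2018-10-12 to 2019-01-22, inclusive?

30

2018-10-12 is a Friday.
From 2018-10-12 to 2019-01-22 is 103 days inclusive.
103 = 7 × 14 + 5, so there are 14 full weeks plus 5 extra days.
Each full week contributes 2 weekend days (Sat, Sun): 14 × 2 = 28.
The 5 extra days are Friday, Saturday, Sunday, Monday, Tuesday — 2 of them qualify.
Total: 28 + 2 = 30.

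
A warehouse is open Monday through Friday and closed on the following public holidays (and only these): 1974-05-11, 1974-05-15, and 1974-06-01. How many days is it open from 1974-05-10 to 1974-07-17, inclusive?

48

1974-05-10 is a Friday.
From 1974-05-10 to 1974-07-17 is 69 days inclusive.
69 = 7 × 9 + 6, so there are 9 full weeks plus 6 extra days.
Each full week contributes 5 weekdays (Mon–Fri): 9 × 5 = 45.
The 6 extra days are Friday, Saturday, Sunday, Monday, Tuesday, Wednesday — 4 of them qualify.
Total: 45 + 4 = 49.
Holidays: 1974-05-11 (Sat); 1974-05-15 (Wed); 1974-06-01 (Sat).
1 of the 3 holidays fall on weekdays; the rest are weekends and were already excluded.
Business days: 49 − 1 = 48.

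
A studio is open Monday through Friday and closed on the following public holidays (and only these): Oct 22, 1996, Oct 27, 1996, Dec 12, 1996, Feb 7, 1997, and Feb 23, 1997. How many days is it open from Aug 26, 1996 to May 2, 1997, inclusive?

Aug 26, 1996 is a Monday.
That's 250 days from start to end, counting both.
250 = 7 × 35 + 5, so there are 35 full weeks plus 5 extra days.
Each full week contributes 5 weekdays (Mon–Fri): 35 × 5 = 175.
The 5 extra days are Mon, Tue, Wed, Thu, Fri — 5 of them qualify.
Total: 175 + 5 = 180.
Holidays: Oct 22, 1996 (Tue); Oct 27, 1996 (Sun); Dec 12, 1996 (Thu); Feb 7, 1997 (Fri); Feb 23, 1997 (Sun).
3 of the 5 holidays fall on weekdays; the rest are weekends and were already excluded.
Business days: 180 − 3 = 177.

177 business days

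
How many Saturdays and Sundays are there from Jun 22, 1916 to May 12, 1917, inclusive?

93

Jun 22, 1916 is a Thursday.
That's 325 days from start to end, counting both.
325 = 7 × 46 + 3, so there are 46 full weeks plus 3 extra days.
Each full week contributes 2 weekend days (Sat, Sun): 46 × 2 = 92.
The 3 extra days are Thursday, Friday, Saturday — 1 of them qualifies.
Total: 92 + 1 = 93.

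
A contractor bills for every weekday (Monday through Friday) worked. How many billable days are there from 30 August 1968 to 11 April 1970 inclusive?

30 August 1968 is a Friday.
That's 590 days from start to end, counting both.
590 = 7 × 84 + 2, so there are 84 full weeks plus 2 extra days.
Each full week contributes 5 weekdays (Mon–Fri): 84 × 5 = 420.
The 2 extra days are Friday, Saturday — 1 of them qualifies.
Total: 420 + 1 = 421.

421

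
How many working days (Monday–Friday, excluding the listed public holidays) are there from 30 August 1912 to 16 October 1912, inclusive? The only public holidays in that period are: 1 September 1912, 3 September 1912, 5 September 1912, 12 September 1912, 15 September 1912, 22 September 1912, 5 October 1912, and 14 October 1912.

30 working days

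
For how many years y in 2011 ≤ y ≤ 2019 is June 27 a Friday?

1

Day of week of June 27 in each year:
2011: Mon, 2012: Wed, 2013: Thu, 2014: Fri ✓, 2015: Sat, 2016: Mon, 2017: Tue, 2018: Wed, 2019: Thu
Fridays: 2014.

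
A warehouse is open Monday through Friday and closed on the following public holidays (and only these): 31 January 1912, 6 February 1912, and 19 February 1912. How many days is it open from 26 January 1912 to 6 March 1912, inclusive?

26 January 1912 is a Friday.
The range spans 41 days (inclusive of both endpoints).
41 = 7 × 5 + 6, so there are 5 full weeks plus 6 extra days.
Each full week contributes 5 weekdays (Mon–Fri): 5 × 5 = 25.
The 6 extra days are Friday, Saturday, Sunday, Monday, Tuesday, Wednesday — 4 of them qualify.
Total: 25 + 4 = 29.
Holidays: 31 January 1912 (Wed); 6 February 1912 (Tue); 19 February 1912 (Mon).
All 3 holidays fall on weekdays, so subtract 3.
Business days: 29 − 3 = 26.

26 business days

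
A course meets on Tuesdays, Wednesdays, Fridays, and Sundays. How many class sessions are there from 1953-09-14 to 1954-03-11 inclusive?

102

1953-09-14 is a Monday.
The range spans 179 days (inclusive of both endpoints).
179 = 7 × 25 + 4, so there are 25 full weeks plus 4 extra days.
Each full week contributes 4 days from the set (Tue, Wed, Fri, Sun): 25 × 4 = 100.
The 4 extra days are Mon, Tue, Wed, Thu — 2 of them qualify.
Total: 100 + 2 = 102.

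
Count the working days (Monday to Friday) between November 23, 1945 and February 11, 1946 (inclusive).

November 23, 1945 is a Friday.
The range spans 81 days (inclusive of both endpoints).
81 = 7 × 11 + 4, so there are 11 full weeks plus 4 extra days.
Each full week contributes 5 weekdays (Mon–Fri): 11 × 5 = 55.
The 4 extra days are Friday, Saturday, Sunday, Monday — 2 of them qualify.
Total: 55 + 2 = 57.

57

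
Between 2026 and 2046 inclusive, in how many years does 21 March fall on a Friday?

Day of week of March 21 in each year:
2026: Sat, 2027: Sun, 2028: Tue, 2029: Wed, 2030: Thu, 2031: Fri ✓, 2032: Sun, 2033: Mon, 2034: Tue, 2035: Wed, 2036: Fri ✓, 2037: Sat, 2038: Sun, 2039: Mon, 2040: Wed, 2041: Thu, 2042: Fri ✓, 2043: Sat, 2044: Mon, 2045: Tue, 2046: Wed
Fridays: 2031, 2036, 2042.

3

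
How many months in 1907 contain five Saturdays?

A month has five Saturdays exactly when Saturday falls within its first (length − 28) days.
Jan: 31 days, starts Tue → 5 of Tue, Wed, Thu
Feb: 28 days, starts Fri → 5 of (none)
Mar: 31 days, starts Fri → 5 of Fri, Sat, Sun ✓
Apr: 30 days, starts Mon → 5 of Mon, Tue
May: 31 days, starts Wed → 5 of Wed, Thu, Fri
Jun: 30 days, starts Sat → 5 of Sat, Sun ✓
Jul: 31 days, starts Mon → 5 of Mon, Tue, Wed
Aug: 31 days, starts Thu → 5 of Thu, Fri, Sat ✓
Sep: 30 days, starts Sun → 5 of Sun, Mon
Oct: 31 days, starts Tue → 5 of Tue, Wed, Thu
Nov: 30 days, starts Fri → 5 of Fri, Sat ✓
Dec: 31 days, starts Sun → 5 of Sun, Mon, Tue
Months with five Saturdays: Mar, Jun, Aug, Nov.

4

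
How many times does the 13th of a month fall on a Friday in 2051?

2

The 13th falls on a Friday when the month's 13th has weekday Fri.
Jan 13 is Fri ✓; Feb 13 is Mon; Mar 13 is Mon; Apr 13 is Thu; May 13 is Sat; Jun 13 is Tue; Jul 13 is Thu; Aug 13 is Sun; Sep 13 is Wed; Oct 13 is Fri ✓; Nov 13 is Mon; Dec 13 is Wed.
Friday the 13ths: Jan, Oct.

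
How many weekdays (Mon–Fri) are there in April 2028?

2028-04-01 is a Saturday.
From 2028-04-01 to 2028-04-30 is 30 days inclusive.
30 = 7 × 4 + 2, so there are 4 full weeks plus 2 extra days.
Each full week contributes 5 weekdays (Mon–Fri): 4 × 5 = 20.
The 2 extra days are Sat, Sun — none qualify.
Total: 20 + 0 = 20.

20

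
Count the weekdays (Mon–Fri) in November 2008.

November 1, 2008 is a Saturday.
That's 30 days from start to end, counting both.
30 = 7 × 4 + 2, so there are 4 full weeks plus 2 extra days.
Each full week contributes 5 weekdays (Mon–Fri): 4 × 5 = 20.
The 2 extra days are Sat, Sun — none qualify.
Total: 20 + 0 = 20.

20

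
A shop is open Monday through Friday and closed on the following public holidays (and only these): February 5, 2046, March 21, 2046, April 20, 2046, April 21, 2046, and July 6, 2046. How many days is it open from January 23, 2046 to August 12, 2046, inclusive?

140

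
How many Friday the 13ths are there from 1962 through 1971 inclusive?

17

Friday-the-13ths by year:
1962: Apr, Jul
1963: Sep, Dec
1964: Mar, Nov
1965: Aug
1966: May
1967: Jan, Oct
1968: Sep, Dec
1969: Jun
1970: Feb, Mar, Nov
1971: Aug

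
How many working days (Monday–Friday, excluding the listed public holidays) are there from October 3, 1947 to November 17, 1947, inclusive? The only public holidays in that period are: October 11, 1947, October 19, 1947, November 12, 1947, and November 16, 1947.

31

October 3, 1947 is a Friday.
From October 3, 1947 to November 17, 1947 is 46 days inclusive.
46 = 7 × 6 + 4, so there are 6 full weeks plus 4 extra days.
Each full week contributes 5 weekdays (Mon–Fri): 6 × 5 = 30.
The 4 extra days are Friday, Saturday, Sunday, Monday — 2 of them qualify.
Total: 30 + 2 = 32.
Holidays: October 11, 1947 (Sat); October 19, 1947 (Sun); November 12, 1947 (Wed); November 16, 1947 (Sun).
1 of the 4 holidays fall on weekdays; the rest are weekends and were already excluded.
Business days: 32 − 1 = 31.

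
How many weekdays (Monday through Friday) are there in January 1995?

22

January 1, 1995 is a Sunday.
That's 31 days from start to end, counting both.
31 = 7 × 4 + 3, so there are 4 full weeks plus 3 extra days.
Each full week contributes 5 weekdays (Mon–Fri): 4 × 5 = 20.
The 3 extra days are Sunday, Monday, Tuesday — 2 of them qualify.
Total: 20 + 2 = 22.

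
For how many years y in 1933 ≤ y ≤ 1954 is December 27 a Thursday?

Day of week of December 27 in each year:
1933: Wed, 1934: Thu ✓, 1935: Fri, 1936: Sun, 1937: Mon, 1938: Tue, 1939: Wed, 1940: Fri, 1941: Sat, 1942: Sun, 1943: Mon, 1944: Wed, 1945: Thu ✓, 1946: Fri, 1947: Sat, 1948: Mon, 1949: Tue, 1950: Wed, 1951: Thu ✓, 1952: Sat, 1953: Sun, 1954: Mon
Thursdays: 1934, 1945, 1951.

3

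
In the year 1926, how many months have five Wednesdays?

4

A month has five Wednesdays exactly when Wednesday falls within its first (length − 28) days.
Jan: 31 days, starts Fri → 5 of Fri, Sat, Sun
Feb: 28 days, starts Mon → 5 of (none)
Mar: 31 days, starts Mon → 5 of Mon, Tue, Wed ✓
Apr: 30 days, starts Thu → 5 of Thu, Fri
May: 31 days, starts Sat → 5 of Sat, Sun, Mon
Jun: 30 days, starts Tue → 5 of Tue, Wed ✓
Jul: 31 days, starts Thu → 5 of Thu, Fri, Sat
Aug: 31 days, starts Sun → 5 of Sun, Mon, Tue
Sep: 30 days, starts Wed → 5 of Wed, Thu ✓
Oct: 31 days, starts Fri → 5 of Fri, Sat, Sun
Nov: 30 days, starts Mon → 5 of Mon, Tue
Dec: 31 days, starts Wed → 5 of Wed, Thu, Fri ✓
Months with five Wednesdays: Mar, Jun, Sep, Dec.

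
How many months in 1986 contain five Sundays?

4

A month has five Sundays exactly when Sunday falls within its first (length − 28) days.
Jan: 31 days, starts Wed → 5 of Wed, Thu, Fri
Feb: 28 days, starts Sat → 5 of (none)
Mar: 31 days, starts Sat → 5 of Sat, Sun, Mon ✓
Apr: 30 days, starts Tue → 5 of Tue, Wed
May: 31 days, starts Thu → 5 of Thu, Fri, Sat
Jun: 30 days, starts Sun → 5 of Sun, Mon ✓
Jul: 31 days, starts Tue → 5 of Tue, Wed, Thu
Aug: 31 days, starts Fri → 5 of Fri, Sat, Sun ✓
Sep: 30 days, starts Mon → 5 of Mon, Tue
Oct: 31 days, starts Wed → 5 of Wed, Thu, Fri
Nov: 30 days, starts Sat → 5 of Sat, Sun ✓
Dec: 31 days, starts Mon → 5 of Mon, Tue, Wed
Months with five Sundays: Mar, Jun, Aug, Nov.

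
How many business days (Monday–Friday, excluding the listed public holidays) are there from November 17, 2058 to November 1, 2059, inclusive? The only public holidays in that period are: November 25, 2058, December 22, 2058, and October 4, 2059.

November 17, 2058 is a Sunday.
That's 350 days from start to end, counting both.
350 = 7 × 50, so the span is exactly 50 full weeks.
Each full week contributes 5 weekdays (Mon–Fri): 50 × 5 = 250.
Holidays: November 25, 2058 (Mon); December 22, 2058 (Sun); October 4, 2059 (Sat).
1 of the 3 holidays fall on weekdays; the rest are weekends and were already excluded.
Business days: 250 − 1 = 249.

249 business days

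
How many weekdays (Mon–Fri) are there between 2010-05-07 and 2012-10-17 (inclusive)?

2010-05-07 is a Friday.
The range spans 895 days (inclusive of both endpoints).
895 = 7 × 127 + 6, so there are 127 full weeks plus 6 extra days.
Each full week contributes 5 weekdays (Mon–Fri): 127 × 5 = 635.
The 6 extra days are Friday, Saturday, Sunday, Monday, Tuesday, Wednesday — 4 of them qualify.
Total: 635 + 4 = 639.

639 weekdays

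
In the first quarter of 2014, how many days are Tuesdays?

12

January 1, 2014 is a Wednesday.
That's 90 days from start to end, counting both.
90 = 7 × 12 + 6, so there are 12 full weeks plus 6 extra days.
Each full week contributes one Tuesday: 12 so far.
The 6 extra days are Wednesday, Thursday, Friday, Saturday, Sunday, Monday — none qualify.
Total: 12 + 0 = 12.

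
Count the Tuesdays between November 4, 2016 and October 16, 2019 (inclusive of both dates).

154 Tuesdays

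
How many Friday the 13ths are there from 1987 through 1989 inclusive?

6

Friday-the-13ths by year:
1987: Feb, Mar, Nov
1988: May
1989: Jan, Oct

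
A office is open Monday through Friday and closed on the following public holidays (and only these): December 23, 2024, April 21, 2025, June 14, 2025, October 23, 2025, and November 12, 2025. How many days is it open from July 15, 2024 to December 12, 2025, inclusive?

366 business days

July 15, 2024 is a Monday.
That's 516 days from start to end, counting both.
516 = 7 × 73 + 5, so there are 73 full weeks plus 5 extra days.
Each full week contributes 5 weekdays (Mon–Fri): 73 × 5 = 365.
The 5 extra days are Monday, Tuesday, Wednesday, Thursday, Friday — 5 of them qualify.
Total: 365 + 5 = 370.
Holidays: December 23, 2024 (Mon); April 21, 2025 (Mon); June 14, 2025 (Sat); October 23, 2025 (Thu); November 12, 2025 (Wed).
4 of the 5 holidays fall on weekdays; the rest are weekends and were already excluded.
Business days: 370 − 4 = 366.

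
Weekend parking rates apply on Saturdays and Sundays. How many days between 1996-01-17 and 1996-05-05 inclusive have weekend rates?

32

1996-01-17 is a Wednesday.
The range spans 110 days (inclusive of both endpoints).
110 = 7 × 15 + 5, so there are 15 full weeks plus 5 extra days.
Each full week contributes 2 weekend days (Sat, Sun): 15 × 2 = 30.
The 5 extra days are Wed, Thu, Fri, Sat, Sun — 2 of them qualify.
Total: 30 + 2 = 32.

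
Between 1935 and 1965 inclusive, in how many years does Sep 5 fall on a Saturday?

Day of week of September 5 in each year:
1935: Thu, 1936: Sat ✓, 1937: Sun, 1938: Mon, 1939: Tue, 1940: Thu, 1941: Fri, 1942: Sat ✓, 1943: Sun, 1944: Tue, 1945: Wed, 1946: Thu, 1947: Fri, 1948: Sun, 1949: Mon, 1950: Tue, 1951: Wed, 1952: Fri, 1953: Sat ✓, 1954: Sun, 1955: Mon, 1956: Wed, 1957: Thu, 1958: Fri, 1959: Sat ✓, 1960: Mon, 1961: Tue, 1962: Wed, 1963: Thu, 1964: Sat ✓, 1965: Sun
Saturdays: 1936, 1942, 1953, 1959, 1964.

5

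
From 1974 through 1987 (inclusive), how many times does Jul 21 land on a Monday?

Day of week of July 21 in each year:
1974: Sun, 1975: Mon ✓, 1976: Wed, 1977: Thu, 1978: Fri, 1979: Sat, 1980: Mon ✓, 1981: Tue, 1982: Wed, 1983: Thu, 1984: Sat, 1985: Sun, 1986: Mon ✓, 1987: Tue
Mondays: 1975, 1980, 1986.

3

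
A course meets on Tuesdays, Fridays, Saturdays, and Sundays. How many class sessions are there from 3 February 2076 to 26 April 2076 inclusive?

48

3 February 2076 is a Monday.
That's 84 days from start to end, counting both.
84 = 7 × 12, so the span is exactly 12 full weeks.
Each full week contributes 4 days from the set (Tue, Fri, Sat, Sun): 12 × 4 = 48.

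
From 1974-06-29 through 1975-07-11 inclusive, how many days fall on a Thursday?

54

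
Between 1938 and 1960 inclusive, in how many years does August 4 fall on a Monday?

Day of week of August 4 in each year:
1938: Thu, 1939: Fri, 1940: Sun, 1941: Mon ✓, 1942: Tue, 1943: Wed, 1944: Fri, 1945: Sat, 1946: Sun, 1947: Mon ✓, 1948: Wed, 1949: Thu, 1950: Fri, 1951: Sat, 1952: Mon ✓, 1953: Tue, 1954: Wed, 1955: Thu, 1956: Sat, 1957: Sun, 1958: Mon ✓, 1959: Tue, 1960: Thu
Mondays: 1941, 1947, 1952, 1958.

4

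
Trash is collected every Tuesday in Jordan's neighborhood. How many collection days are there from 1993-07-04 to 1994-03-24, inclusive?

1993-07-04 is a Sunday.
The range spans 264 days (inclusive of both endpoints).
264 = 7 × 37 + 5, so there are 37 full weeks plus 5 extra days.
Each full week contributes one Tuesday: 37 so far.
The 5 extra days are Sun, Mon, Tue, Wed, Thu — 1 of them qualifies.
Total: 37 + 1 = 38.

38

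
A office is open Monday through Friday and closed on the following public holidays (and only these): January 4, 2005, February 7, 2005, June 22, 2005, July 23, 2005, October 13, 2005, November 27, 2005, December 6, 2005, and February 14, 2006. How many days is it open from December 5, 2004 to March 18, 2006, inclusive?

329 business days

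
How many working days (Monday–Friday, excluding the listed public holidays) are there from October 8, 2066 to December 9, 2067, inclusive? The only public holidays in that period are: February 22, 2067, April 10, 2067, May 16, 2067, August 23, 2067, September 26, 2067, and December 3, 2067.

302

October 8, 2066 is a Friday.
The range spans 428 days (inclusive of both endpoints).
428 = 7 × 61 + 1, so there are 61 full weeks plus 1 extra day.
Each full week contributes 5 weekdays (Mon–Fri): 61 × 5 = 305.
The 1 extra day is Fri — 1 of them qualifies.
Total: 305 + 1 = 306.
Holidays: February 22, 2067 (Tue); April 10, 2067 (Sun); May 16, 2067 (Mon); August 23, 2067 (Tue); September 26, 2067 (Mon); December 3, 2067 (Sat).
4 of the 6 holidays fall on weekdays; the rest are weekends and were already excluded.
Business days: 306 − 4 = 302.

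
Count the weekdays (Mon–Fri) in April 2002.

22

April 1, 2002 is a Monday.
The range spans 30 days (inclusive of both endpoints).
30 = 7 × 4 + 2, so there are 4 full weeks plus 2 extra days.
Each full week contributes 5 weekdays (Mon–Fri): 4 × 5 = 20.
The 2 extra days are Mon, Tue — 2 of them qualify.
Total: 20 + 2 = 22.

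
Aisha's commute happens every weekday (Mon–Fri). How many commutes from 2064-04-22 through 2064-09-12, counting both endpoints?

2064-04-22 is a Tuesday.
The range spans 144 days (inclusive of both endpoints).
144 = 7 × 20 + 4, so there are 20 full weeks plus 4 extra days.
Each full week contributes 5 weekdays (Mon–Fri): 20 × 5 = 100.
The 4 extra days are Tuesday, Wednesday, Thursday, Friday — 4 of them qualify.
Total: 100 + 4 = 104.

104 weekdays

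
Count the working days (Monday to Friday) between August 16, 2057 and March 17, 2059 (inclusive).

413

August 16, 2057 is a Thursday.
From August 16, 2057 to March 17, 2059 is 579 days inclusive.
579 = 7 × 82 + 5, so there are 82 full weeks plus 5 extra days.
Each full week contributes 5 weekdays (Mon–Fri): 82 × 5 = 410.
The 5 extra days are Thu, Fri, Sat, Sun, Mon — 3 of them qualify.
Total: 410 + 3 = 413.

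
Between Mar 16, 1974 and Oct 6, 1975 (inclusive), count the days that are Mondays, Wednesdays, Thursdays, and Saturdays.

Mar 16, 1974 is a Saturday.
From Mar 16, 1974 to Oct 6, 1975 is 570 days inclusive.
570 = 7 × 81 + 3, so there are 81 full weeks plus 3 extra days.
Each full week contributes 4 days from the set (Mon, Wed, Thu, Sat): 81 × 4 = 324.
The 3 extra days are Saturday, Sunday, Monday — 2 of them qualify.
Total: 324 + 2 = 326.

326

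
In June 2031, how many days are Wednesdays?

4

Jun 1, 2031 is a Sunday.
The range spans 30 days (inclusive of both endpoints).
30 = 7 × 4 + 2, so there are 4 full weeks plus 2 extra days.
Each full week contributes one Wednesday: 4 so far.
The 2 extra days are Sunday, Monday — none qualify.
Total: 4 + 0 = 4.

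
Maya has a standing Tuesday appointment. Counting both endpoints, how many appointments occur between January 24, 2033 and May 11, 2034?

January 24, 2033 is a Monday.
From January 24, 2033 to May 11, 2034 is 473 days inclusive.
473 = 7 × 67 + 4, so there are 67 full weeks plus 4 extra days.
Each full week contributes one Tuesday: 67 so far.
The 4 extra days are Monday, Tuesday, Wednesday, Thursday — 1 of them qualifies.
Total: 67 + 1 = 68.

68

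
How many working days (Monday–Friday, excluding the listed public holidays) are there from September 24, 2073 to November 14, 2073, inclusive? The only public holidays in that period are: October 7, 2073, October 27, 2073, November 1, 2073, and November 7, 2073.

September 24, 2073 is a Sunday.
From September 24, 2073 to November 14, 2073 is 52 days inclusive.
52 = 7 × 7 + 3, so there are 7 full weeks plus 3 extra days.
Each full week contributes 5 weekdays (Mon–Fri): 7 × 5 = 35.
The 3 extra days are Sun, Mon, Tue — 2 of them qualify.
Total: 35 + 2 = 37.
Holidays: October 7, 2073 (Sat); October 27, 2073 (Fri); November 1, 2073 (Wed); November 7, 2073 (Tue).
3 of the 4 holidays fall on weekdays; the rest are weekends and were already excluded.
Business days: 37 − 3 = 34.

34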